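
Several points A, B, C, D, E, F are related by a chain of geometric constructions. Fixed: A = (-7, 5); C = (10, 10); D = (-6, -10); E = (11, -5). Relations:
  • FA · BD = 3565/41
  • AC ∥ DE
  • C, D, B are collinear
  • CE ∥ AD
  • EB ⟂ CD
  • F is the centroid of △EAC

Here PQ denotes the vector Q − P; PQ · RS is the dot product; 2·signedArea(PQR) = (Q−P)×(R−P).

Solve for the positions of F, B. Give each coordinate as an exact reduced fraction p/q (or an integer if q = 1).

B = (126/41, 55/41)
F = (14/3, 10/3)

1. F_x = 14/3  [F is the centroid of △EAC]
2. F_y = 10/3  [F is the centroid of △EAC]
   → F = (14/3, 10/3)
3. B_x = 126/41  [C, D, B are collinear ∩ EB ⟂ CD]
4. B_y = 55/41  [C, D, B are collinear ∩ EB ⟂ CD]
   → B = (126/41, 55/41)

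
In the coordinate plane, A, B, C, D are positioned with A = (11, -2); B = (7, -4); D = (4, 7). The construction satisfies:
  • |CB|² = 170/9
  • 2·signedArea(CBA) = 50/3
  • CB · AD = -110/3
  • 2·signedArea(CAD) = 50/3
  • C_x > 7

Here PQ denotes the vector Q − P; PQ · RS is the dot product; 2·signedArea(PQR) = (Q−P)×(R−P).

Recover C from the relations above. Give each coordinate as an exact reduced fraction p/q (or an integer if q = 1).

1. C_x = 22/3  [2·signedArea(CBA) = 50/3 ∩ CB · AD = -110/3]
2. C_y = 1/3  [2·signedArea(CBA) = 50/3 ∩ CB · AD = -110/3]
   → C = (22/3, 1/3)

C = (22/3, 1/3)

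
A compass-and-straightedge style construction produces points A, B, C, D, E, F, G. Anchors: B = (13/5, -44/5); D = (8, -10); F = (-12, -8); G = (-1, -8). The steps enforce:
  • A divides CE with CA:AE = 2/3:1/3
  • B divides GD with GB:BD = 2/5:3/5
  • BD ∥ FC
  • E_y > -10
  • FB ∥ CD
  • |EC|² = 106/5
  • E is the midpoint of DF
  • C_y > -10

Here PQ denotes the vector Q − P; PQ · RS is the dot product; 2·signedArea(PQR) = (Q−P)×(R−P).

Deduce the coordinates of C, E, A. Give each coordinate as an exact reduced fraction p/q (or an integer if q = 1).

A = (-53/15, -136/15)
C = (-33/5, -46/5)
E = (-2, -9)

1. C_x = -33/5  [FB ∥ CD ∩ BD ∥ FC]
2. C_y = -46/5  [FB ∥ CD ∩ BD ∥ FC]
   → C = (-33/5, -46/5)
3. E_x = -2  [E is the midpoint of DF]
4. E_y = -9  [E is the midpoint of DF]
   → E = (-2, -9)
5. A_x = -53/15  [A divides CE with CA:AE = 2/3:1/3]
6. A_y = -136/15  [A divides CE with CA:AE = 2/3:1/3]
   → A = (-53/15, -136/15)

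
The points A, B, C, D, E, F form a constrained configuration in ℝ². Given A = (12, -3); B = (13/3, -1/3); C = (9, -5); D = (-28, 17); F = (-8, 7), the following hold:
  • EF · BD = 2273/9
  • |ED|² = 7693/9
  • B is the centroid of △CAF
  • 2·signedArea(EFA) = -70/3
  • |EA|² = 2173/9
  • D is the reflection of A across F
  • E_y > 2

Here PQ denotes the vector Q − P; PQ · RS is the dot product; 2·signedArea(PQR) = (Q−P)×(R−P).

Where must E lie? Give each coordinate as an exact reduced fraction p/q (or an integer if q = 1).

E = (-7/3, 3)

1. E_x = -7/3  [EF · BD = 2273/9 ∩ 2·signedArea(EFA) = -70/3]
2. E_y = 3  [EF · BD = 2273/9 ∩ 2·signedArea(EFA) = -70/3]
   → E = (-7/3, 3)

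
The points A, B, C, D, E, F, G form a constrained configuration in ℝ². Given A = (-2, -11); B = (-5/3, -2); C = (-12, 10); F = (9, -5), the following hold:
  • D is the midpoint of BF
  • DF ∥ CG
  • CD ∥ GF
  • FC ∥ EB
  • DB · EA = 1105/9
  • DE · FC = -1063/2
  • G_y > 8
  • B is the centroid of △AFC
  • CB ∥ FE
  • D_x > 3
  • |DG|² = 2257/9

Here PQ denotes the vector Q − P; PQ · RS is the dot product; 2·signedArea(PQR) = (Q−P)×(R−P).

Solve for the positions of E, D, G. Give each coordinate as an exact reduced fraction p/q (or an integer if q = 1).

D = (11/3, -7/2)
E = (58/3, -17)
G = (-20/3, 17/2)

1. E_x = 58/3  [FC ∥ EB ∩ CB ∥ FE]
2. E_y = -17  [FC ∥ EB ∩ CB ∥ FE]
   → E = (58/3, -17)
3. D_x = 11/3  [D is the midpoint of BF]
4. D_y = -7/2  [D is the midpoint of BF]
   → D = (11/3, -7/2)
5. G_x = -20/3  [CD ∥ GF ∩ DF ∥ CG]
6. G_y = 17/2  [CD ∥ GF ∩ DF ∥ CG]
   → G = (-20/3, 17/2)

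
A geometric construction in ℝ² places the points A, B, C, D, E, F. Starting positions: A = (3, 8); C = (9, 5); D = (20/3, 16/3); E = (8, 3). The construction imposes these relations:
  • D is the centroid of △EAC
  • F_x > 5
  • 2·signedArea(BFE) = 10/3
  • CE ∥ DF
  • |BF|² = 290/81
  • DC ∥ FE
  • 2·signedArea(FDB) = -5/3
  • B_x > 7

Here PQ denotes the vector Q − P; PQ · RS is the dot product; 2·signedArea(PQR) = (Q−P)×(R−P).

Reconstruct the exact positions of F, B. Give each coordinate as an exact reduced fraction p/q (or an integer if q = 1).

1. F_x = 17/3  [DC ∥ FE ∩ CE ∥ DF]
2. F_y = 10/3  [DC ∥ FE ∩ CE ∥ DF]
   → F = (17/3, 10/3)
3. B_x = 64/9  [2·signedArea(BFE) = 10/3 ∩ 2·signedArea(FDB) = -5/3]
4. B_y = 41/9  [2·signedArea(BFE) = 10/3 ∩ 2·signedArea(FDB) = -5/3]
   → B = (64/9, 41/9)

B = (64/9, 41/9)
F = (17/3, 10/3)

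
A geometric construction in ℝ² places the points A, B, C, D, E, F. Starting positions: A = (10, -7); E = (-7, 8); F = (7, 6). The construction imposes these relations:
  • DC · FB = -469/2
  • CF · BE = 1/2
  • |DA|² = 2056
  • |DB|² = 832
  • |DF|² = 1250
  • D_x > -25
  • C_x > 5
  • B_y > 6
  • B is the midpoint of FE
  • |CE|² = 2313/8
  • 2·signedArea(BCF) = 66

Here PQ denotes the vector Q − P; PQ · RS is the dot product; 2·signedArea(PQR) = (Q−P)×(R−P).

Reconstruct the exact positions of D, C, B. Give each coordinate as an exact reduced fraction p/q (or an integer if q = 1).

1. B_x = 0  [B is the midpoint of FE]
2. B_y = 7  [B is the midpoint of FE]
   → B = (0, 7)
3. C_x = 23/4  [CF · BE = 1/2 ∩ 2·signedArea(BCF) = 66]
4. C_y = -13/4  [CF · BE = 1/2 ∩ 2·signedArea(BCF) = 66]
   → C = (23/4, -13/4)
5. D_x = -24  [line 7·x + -1·y + 191 = 0 ∩ |DB|² = 832]
6. D_y = 23  [line 7·x + -1·y + 191 = 0 ∩ |DB|² = 832]
   → D = (-24, 23)

B = (0, 7)
C = (23/4, -13/4)
D = (-24, 23)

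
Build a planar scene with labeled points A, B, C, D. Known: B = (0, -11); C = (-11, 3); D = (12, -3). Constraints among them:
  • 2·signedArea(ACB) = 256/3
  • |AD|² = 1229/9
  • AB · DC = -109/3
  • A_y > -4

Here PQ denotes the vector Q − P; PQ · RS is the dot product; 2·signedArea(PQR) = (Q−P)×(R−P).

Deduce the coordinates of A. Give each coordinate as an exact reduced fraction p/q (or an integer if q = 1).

A = (1/3, -11/3)

1. A_x = 1/3  [AB · DC = -109/3 ∩ 2·signedArea(ACB) = 256/3]
2. A_y = -11/3  [AB · DC = -109/3 ∩ 2·signedArea(ACB) = 256/3]
   → A = (1/3, -11/3)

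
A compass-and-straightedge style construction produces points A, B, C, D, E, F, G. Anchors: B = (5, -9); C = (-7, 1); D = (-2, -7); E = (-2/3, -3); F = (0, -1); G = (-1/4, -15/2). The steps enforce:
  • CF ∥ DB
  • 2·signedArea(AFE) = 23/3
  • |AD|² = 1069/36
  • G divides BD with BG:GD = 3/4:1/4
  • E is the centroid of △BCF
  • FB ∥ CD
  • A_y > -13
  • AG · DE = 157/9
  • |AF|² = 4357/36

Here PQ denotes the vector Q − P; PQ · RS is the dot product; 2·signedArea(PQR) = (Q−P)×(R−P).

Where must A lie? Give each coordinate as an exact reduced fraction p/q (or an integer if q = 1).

A = (1/6, -12)

1. A_x = 1/6  [2·signedArea(AFE) = 23/3 ∩ AG · DE = 157/9]
2. A_y = -12  [2·signedArea(AFE) = 23/3 ∩ AG · DE = 157/9]
   → A = (1/6, -12)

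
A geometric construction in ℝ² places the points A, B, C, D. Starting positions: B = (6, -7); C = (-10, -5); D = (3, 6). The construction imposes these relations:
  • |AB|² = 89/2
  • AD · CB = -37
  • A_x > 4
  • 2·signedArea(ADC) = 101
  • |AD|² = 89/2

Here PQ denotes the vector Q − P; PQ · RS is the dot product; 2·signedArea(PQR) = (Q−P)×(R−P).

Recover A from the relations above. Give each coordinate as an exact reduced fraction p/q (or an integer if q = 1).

1. A_x = 9/2  [2·signedArea(ADC) = 101 ∩ AD · CB = -37]
2. A_y = -1/2  [2·signedArea(ADC) = 101 ∩ AD · CB = -37]
   → A = (9/2, -1/2)

A = (9/2, -1/2)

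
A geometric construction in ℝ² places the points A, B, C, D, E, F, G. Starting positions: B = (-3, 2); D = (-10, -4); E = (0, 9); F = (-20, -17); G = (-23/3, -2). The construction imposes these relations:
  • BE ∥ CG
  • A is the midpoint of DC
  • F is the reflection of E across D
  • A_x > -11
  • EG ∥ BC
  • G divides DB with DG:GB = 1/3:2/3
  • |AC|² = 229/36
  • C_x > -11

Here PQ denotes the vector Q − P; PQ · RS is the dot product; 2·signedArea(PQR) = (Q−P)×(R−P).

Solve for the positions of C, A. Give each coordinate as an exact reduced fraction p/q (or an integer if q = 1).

1. C_x = -32/3  [BE ∥ CG ∩ EG ∥ BC]
2. C_y = -9  [BE ∥ CG ∩ EG ∥ BC]
   → C = (-32/3, -9)
3. A_x = -31/3  [A is the midpoint of DC]
4. A_y = -13/2  [A is the midpoint of DC]
   → A = (-31/3, -13/2)

A = (-31/3, -13/2)
C = (-32/3, -9)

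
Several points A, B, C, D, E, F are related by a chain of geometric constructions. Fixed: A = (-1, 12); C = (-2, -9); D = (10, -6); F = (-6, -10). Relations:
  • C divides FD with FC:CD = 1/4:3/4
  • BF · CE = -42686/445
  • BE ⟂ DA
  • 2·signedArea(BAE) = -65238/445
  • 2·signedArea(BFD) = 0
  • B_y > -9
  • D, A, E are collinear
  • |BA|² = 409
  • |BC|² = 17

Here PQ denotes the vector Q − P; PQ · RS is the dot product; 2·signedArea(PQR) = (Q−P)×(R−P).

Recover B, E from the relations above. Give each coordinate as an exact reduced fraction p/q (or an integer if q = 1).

1. B_x = 2  [line -4·x + 16·y + 136 = 0 ∩ |BC|² = 17]
2. B_y = -8  [line -4·x + 16·y + 136 = 0 ∩ |BC|² = 17]
   → B = (2, -8)
3. E_x = 3878/445  [D, A, E are collinear ∩ BE ⟂ DA]
4. E_y = -1734/445  [D, A, E are collinear ∩ BE ⟂ DA]
   → E = (3878/445, -1734/445)

B = (2, -8)
E = (3878/445, -1734/445)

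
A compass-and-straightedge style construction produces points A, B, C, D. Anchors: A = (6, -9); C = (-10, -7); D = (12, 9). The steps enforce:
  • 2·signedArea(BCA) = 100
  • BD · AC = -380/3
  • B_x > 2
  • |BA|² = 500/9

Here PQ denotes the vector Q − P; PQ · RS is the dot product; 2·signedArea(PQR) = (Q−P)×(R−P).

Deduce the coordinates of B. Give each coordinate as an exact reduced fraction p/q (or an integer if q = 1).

1. B_x = 8/3  [2·signedArea(BCA) = 100 ∩ BD · AC = -380/3]
2. B_y = -7/3  [2·signedArea(BCA) = 100 ∩ BD · AC = -380/3]
   → B = (8/3, -7/3)

B = (8/3, -7/3)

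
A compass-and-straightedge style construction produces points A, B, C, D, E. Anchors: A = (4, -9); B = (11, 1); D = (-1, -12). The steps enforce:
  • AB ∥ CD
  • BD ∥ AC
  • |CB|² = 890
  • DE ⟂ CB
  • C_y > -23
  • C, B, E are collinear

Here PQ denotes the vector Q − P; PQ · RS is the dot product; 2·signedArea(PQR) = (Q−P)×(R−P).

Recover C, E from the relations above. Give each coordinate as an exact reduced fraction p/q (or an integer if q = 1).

1. C_x = -8  [AB ∥ CD ∩ BD ∥ AC]
2. C_y = -22  [AB ∥ CD ∩ BD ∥ AC]
   → C = (-8, -22)
3. E_x = -223/890  [C, B, E are collinear ∩ DE ⟂ CB]
4. E_y = -11231/890  [C, B, E are collinear ∩ DE ⟂ CB]
   → E = (-223/890, -11231/890)

C = (-8, -22)
E = (-223/890, -11231/890)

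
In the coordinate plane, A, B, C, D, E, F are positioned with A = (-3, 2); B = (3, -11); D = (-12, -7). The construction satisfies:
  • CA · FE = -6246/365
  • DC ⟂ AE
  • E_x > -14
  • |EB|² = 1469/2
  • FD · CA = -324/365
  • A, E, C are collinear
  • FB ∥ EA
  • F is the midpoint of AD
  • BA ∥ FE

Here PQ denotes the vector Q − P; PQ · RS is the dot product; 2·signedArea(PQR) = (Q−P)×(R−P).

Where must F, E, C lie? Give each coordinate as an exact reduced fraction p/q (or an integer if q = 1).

1. F_x = -15/2  [F is the midpoint of AD]
2. F_y = -5/2  [F is the midpoint of AD]
   → F = (-15/2, -5/2)
3. E_x = -27/2  [FB ∥ EA ∩ BA ∥ FE]
4. E_y = 21/2  [FB ∥ EA ∩ BA ∥ FE]
   → E = (-27/2, 21/2)
5. C_x = -1473/365  [A, E, C are collinear ∩ DC ⟂ AE]
6. C_y = 1036/365  [A, E, C are collinear ∩ DC ⟂ AE]
   → C = (-1473/365, 1036/365)

C = (-1473/365, 1036/365)
E = (-27/2, 21/2)
F = (-15/2, -5/2)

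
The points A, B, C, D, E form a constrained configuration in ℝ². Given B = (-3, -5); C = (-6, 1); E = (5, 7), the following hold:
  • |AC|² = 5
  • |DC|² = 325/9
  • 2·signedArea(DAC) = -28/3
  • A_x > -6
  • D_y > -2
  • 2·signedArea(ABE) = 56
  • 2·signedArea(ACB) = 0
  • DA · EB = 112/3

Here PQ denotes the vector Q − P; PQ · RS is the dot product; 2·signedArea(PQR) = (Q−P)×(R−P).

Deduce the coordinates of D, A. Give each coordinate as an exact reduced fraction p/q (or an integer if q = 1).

1. A_x = -5  [2·signedArea(ACB) = 0 ∩ 2·signedArea(ABE) = 56]
2. A_y = -1  [2·signedArea(ACB) = 0 ∩ 2·signedArea(ABE) = 56]
   → A = (-5, -1)
3. D_x = -1/3  [DA · EB = 112/3 ∩ 2·signedArea(DAC) = -28/3]
4. D_y = -1  [DA · EB = 112/3 ∩ 2·signedArea(DAC) = -28/3]
   → D = (-1/3, -1)

A = (-5, -1)
D = (-1/3, -1)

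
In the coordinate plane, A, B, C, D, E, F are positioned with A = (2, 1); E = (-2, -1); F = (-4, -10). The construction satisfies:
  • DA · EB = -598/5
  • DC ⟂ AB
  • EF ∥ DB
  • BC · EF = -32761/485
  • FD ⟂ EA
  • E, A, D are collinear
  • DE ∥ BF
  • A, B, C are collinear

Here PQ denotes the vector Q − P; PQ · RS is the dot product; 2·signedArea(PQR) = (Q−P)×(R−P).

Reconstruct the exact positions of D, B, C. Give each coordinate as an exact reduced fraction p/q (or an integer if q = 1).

B = (-46/5, -63/5)
C = (-1928/485, -3034/485)
D = (-36/5, -18/5)

1. D_x = -36/5  [E, A, D are collinear ∩ FD ⟂ EA]
2. D_y = -18/5  [E, A, D are collinear ∩ FD ⟂ EA]
   → D = (-36/5, -18/5)
3. B_x = -46/5  [DE ∥ BF ∩ EF ∥ DB]
4. B_y = -63/5  [DE ∥ BF ∩ EF ∥ DB]
   → B = (-46/5, -63/5)
5. C_x = -1928/485  [A, B, C are collinear ∩ DC ⟂ AB]
6. C_y = -3034/485  [A, B, C are collinear ∩ DC ⟂ AB]
   → C = (-1928/485, -3034/485)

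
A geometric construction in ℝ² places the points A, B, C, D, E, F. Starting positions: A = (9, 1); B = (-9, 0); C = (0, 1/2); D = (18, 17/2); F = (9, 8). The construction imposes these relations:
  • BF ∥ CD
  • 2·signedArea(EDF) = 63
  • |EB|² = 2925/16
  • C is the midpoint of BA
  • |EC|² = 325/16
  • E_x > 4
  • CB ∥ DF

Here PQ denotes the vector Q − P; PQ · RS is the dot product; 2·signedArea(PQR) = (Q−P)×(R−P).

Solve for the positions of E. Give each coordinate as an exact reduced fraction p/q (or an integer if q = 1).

E = (9/2, 3/4)

1. E_x = 9/2  [line 1/2·x + -9·y + 9/2 = 0 ∩ |EB|² = 2925/16]
2. E_y = 3/4  [line 1/2·x + -9·y + 9/2 = 0 ∩ |EB|² = 2925/16]
   → E = (9/2, 3/4)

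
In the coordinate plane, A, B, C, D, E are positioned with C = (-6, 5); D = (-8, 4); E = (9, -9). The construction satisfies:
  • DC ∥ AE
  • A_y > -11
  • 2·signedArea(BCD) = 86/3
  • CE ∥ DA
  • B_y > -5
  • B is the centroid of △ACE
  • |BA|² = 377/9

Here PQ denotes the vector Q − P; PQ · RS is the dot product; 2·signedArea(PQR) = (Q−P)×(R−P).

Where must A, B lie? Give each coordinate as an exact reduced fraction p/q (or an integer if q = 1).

1. A_x = 7  [DC ∥ AE ∩ CE ∥ DA]
2. A_y = -10  [DC ∥ AE ∩ CE ∥ DA]
   → A = (7, -10)
3. B_x = 10/3  [B is the centroid of △ACE]
4. B_y = -14/3  [B is the centroid of △ACE]
   → B = (10/3, -14/3)

A = (7, -10)
B = (10/3, -14/3)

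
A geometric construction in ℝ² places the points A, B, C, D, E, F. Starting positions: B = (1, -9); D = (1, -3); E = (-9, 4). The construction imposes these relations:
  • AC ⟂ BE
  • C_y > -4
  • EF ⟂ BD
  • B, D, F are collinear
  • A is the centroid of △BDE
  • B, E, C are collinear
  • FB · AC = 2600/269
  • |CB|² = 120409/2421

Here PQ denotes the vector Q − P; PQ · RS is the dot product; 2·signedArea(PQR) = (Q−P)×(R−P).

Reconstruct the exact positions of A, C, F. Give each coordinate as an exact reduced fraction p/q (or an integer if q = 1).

1. A_x = -7/3  [A is the centroid of △BDE]
2. A_y = -8/3  [A is the centroid of △BDE]
   → A = (-7/3, -8/3)
3. C_x = -2663/807  [B, E, C are collinear ∩ AC ⟂ BE]
4. C_y = -2752/807  [B, E, C are collinear ∩ AC ⟂ BE]
   → C = (-2663/807, -2752/807)
5. F_x = 1  [B, D, F are collinear ∩ EF ⟂ BD]
6. F_y = 4  [B, D, F are collinear ∩ EF ⟂ BD]
   → F = (1, 4)

A = (-7/3, -8/3)
C = (-2663/807, -2752/807)
F = (1, 4)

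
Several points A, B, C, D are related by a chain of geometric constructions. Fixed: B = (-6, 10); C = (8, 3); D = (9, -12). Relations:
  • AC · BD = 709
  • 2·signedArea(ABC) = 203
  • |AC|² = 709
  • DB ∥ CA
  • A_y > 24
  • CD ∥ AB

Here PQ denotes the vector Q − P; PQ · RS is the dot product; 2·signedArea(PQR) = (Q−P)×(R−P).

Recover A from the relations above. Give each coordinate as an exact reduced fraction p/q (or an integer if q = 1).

A = (-7, 25)

1. A_x = -7  [CD ∥ AB ∩ DB ∥ CA]
2. A_y = 25  [CD ∥ AB ∩ DB ∥ CA]
   → A = (-7, 25)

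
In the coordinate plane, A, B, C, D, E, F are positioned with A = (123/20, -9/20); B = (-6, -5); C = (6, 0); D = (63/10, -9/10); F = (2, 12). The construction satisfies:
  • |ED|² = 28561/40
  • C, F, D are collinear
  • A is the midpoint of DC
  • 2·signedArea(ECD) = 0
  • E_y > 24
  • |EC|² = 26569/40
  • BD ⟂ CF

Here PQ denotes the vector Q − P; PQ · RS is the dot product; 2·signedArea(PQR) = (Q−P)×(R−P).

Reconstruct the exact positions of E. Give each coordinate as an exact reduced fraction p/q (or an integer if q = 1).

1. E_x = -43/20  [line 9/10·x + 3/10·y + -27/5 = 0 ∩ |EC|² = 26569/40]
2. E_y = 489/20  [line 9/10·x + 3/10·y + -27/5 = 0 ∩ |EC|² = 26569/40]
   → E = (-43/20, 489/20)

E = (-43/20, 489/20)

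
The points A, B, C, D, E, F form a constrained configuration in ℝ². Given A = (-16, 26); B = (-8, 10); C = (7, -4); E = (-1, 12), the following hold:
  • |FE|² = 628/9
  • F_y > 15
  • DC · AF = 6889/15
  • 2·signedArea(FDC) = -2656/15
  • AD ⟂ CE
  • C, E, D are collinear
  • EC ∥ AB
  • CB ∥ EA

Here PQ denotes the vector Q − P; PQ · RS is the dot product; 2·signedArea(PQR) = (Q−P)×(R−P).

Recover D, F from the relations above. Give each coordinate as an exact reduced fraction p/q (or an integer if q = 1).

D = (-48/5, 146/5)
F = (-25/3, 16)

1. D_x = -48/5  [C, E, D are collinear ∩ AD ⟂ CE]
2. D_y = 146/5  [C, E, D are collinear ∩ AD ⟂ CE]
   → D = (-48/5, 146/5)
3. F_x = -25/3  [2·signedArea(FDC) = -2656/15 ∩ DC · AF = 6889/15]
4. F_y = 16  [2·signedArea(FDC) = -2656/15 ∩ DC · AF = 6889/15]
   → F = (-25/3, 16)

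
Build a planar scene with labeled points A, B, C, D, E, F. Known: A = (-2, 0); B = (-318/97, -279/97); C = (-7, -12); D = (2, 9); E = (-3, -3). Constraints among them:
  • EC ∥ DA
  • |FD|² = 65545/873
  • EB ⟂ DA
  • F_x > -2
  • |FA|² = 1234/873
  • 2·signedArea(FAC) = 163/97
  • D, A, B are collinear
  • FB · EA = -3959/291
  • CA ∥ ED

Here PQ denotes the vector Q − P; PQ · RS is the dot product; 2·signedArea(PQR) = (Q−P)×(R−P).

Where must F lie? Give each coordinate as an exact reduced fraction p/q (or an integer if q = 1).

F = (-415/291, 101/97)

1. F_x = -415/291  [2·signedArea(FAC) = 163/97 ∩ FB · EA = -3959/291]
2. F_y = 101/97  [2·signedArea(FAC) = 163/97 ∩ FB · EA = -3959/291]
   → F = (-415/291, 101/97)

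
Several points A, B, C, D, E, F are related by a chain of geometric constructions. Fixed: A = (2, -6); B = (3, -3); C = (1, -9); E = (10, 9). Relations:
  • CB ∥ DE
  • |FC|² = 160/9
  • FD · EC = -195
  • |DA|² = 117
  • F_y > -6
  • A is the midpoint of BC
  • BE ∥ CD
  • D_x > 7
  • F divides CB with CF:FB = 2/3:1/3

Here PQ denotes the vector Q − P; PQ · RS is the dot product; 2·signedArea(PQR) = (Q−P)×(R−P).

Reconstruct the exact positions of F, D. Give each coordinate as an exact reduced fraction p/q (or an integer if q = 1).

D = (8, 3)
F = (7/3, -5)

1. F_x = 7/3  [F divides CB with CF:FB = 2/3:1/3]
2. F_y = -5  [F divides CB with CF:FB = 2/3:1/3]
   → F = (7/3, -5)
3. D_x = 8  [CB ∥ DE ∩ BE ∥ CD]
4. D_y = 3  [CB ∥ DE ∩ BE ∥ CD]
   → D = (8, 3)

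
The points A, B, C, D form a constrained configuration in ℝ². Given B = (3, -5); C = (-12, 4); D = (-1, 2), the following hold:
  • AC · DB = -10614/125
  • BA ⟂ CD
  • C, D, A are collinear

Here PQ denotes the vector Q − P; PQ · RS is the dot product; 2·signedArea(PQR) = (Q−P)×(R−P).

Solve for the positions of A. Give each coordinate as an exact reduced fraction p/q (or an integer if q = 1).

A = (513/125, 134/125)

1. A_x = 513/125  [C, D, A are collinear ∩ BA ⟂ CD]
2. A_y = 134/125  [C, D, A are collinear ∩ BA ⟂ CD]
   → A = (513/125, 134/125)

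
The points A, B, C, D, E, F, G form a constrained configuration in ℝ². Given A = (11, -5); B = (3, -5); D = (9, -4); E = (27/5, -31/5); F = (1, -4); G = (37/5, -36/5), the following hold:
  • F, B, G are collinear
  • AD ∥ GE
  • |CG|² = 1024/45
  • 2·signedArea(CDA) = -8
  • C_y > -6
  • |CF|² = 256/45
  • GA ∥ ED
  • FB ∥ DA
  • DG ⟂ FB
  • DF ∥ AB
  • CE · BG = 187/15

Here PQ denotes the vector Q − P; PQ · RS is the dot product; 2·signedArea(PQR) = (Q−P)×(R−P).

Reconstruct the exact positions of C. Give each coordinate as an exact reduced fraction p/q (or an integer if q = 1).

1. C_x = 47/15  [2·signedArea(CDA) = -8 ∩ CE · BG = 187/15]
2. C_y = -76/15  [2·signedArea(CDA) = -8 ∩ CE · BG = 187/15]
   → C = (47/15, -76/15)

C = (47/15, -76/15)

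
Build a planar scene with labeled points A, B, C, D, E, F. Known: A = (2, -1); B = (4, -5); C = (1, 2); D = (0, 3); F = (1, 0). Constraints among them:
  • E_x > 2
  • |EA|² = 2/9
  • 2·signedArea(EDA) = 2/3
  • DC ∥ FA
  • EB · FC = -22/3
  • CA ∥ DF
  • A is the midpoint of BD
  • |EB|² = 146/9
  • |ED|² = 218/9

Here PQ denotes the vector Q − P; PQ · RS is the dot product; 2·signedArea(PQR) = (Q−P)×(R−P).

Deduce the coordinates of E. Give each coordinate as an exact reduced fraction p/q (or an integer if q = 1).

1. E_x = 7/3  [EB · FC = -22/3 ∩ 2·signedArea(EDA) = 2/3]
2. E_y = -4/3  [EB · FC = -22/3 ∩ 2·signedArea(EDA) = 2/3]
   → E = (7/3, -4/3)

E = (7/3, -4/3)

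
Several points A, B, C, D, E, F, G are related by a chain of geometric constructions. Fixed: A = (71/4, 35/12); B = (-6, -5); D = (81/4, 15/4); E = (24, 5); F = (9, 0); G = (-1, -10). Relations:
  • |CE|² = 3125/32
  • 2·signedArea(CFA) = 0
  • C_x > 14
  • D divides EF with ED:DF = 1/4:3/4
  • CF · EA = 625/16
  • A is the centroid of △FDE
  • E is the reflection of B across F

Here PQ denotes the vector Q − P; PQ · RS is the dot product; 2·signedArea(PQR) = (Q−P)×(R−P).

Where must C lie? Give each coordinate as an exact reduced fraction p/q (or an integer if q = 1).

C = (117/8, 15/8)

1. C_x = 117/8  [2·signedArea(CFA) = 0 ∩ CF · EA = 625/16]
2. C_y = 15/8  [2·signedArea(CFA) = 0 ∩ CF · EA = 625/16]
   → C = (117/8, 15/8)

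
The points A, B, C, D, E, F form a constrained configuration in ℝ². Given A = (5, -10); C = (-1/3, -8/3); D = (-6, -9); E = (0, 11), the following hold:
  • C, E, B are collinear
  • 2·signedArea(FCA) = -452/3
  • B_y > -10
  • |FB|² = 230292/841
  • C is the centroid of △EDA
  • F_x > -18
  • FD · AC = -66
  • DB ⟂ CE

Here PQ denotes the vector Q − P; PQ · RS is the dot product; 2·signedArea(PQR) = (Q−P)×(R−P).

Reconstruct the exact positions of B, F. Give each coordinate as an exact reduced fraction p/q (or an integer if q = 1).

1. B_x = -413/841  [C, E, B are collinear ∩ DB ⟂ CE]
2. B_y = -7682/841  [C, E, B are collinear ∩ DB ⟂ CE]
   → B = (-413/841, -7682/841)
3. F_x = -17  [FD · AC = -66 ∩ 2·signedArea(FCA) = -452/3]
4. F_y = -8  [FD · AC = -66 ∩ 2·signedArea(FCA) = -452/3]
   → F = (-17, -8)

B = (-413/841, -7682/841)
F = (-17, -8)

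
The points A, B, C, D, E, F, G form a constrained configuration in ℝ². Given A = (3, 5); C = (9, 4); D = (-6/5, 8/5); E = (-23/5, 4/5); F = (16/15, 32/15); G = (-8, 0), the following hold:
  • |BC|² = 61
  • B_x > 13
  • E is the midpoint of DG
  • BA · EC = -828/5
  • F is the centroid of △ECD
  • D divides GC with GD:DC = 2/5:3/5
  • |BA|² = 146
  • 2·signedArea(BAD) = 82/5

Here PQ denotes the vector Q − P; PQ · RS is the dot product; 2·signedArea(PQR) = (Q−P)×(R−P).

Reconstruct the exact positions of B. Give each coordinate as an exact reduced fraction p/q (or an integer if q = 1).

1. B_x = 14  [BA · EC = -828/5 ∩ 2·signedArea(BAD) = 82/5]
2. B_y = 10  [BA · EC = -828/5 ∩ 2·signedArea(BAD) = 82/5]
   → B = (14, 10)

B = (14, 10)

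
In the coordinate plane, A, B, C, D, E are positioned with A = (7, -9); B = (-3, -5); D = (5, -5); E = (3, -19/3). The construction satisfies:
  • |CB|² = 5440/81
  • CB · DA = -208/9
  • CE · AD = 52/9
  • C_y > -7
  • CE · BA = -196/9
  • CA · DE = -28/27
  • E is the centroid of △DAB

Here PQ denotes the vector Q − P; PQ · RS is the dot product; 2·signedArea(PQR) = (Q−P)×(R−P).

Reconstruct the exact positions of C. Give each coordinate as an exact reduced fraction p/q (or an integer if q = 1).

1. C_x = 5  [CB · DA = -208/9 ∩ CA · DE = -28/27]
2. C_y = -61/9  [CB · DA = -208/9 ∩ CA · DE = -28/27]
   → C = (5, -61/9)

C = (5, -61/9)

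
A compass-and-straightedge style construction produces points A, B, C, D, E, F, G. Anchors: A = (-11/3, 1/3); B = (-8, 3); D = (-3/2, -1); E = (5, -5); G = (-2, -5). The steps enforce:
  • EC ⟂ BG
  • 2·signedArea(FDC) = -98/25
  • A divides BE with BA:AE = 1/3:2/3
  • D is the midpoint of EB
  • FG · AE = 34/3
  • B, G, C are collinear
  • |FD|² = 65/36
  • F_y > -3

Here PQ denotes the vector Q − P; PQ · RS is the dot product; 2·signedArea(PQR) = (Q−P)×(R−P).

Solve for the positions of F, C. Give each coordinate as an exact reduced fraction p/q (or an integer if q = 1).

C = (13/25, -209/25)
F = (-5/3, -7/3)

1. C_x = 13/25  [B, G, C are collinear ∩ EC ⟂ BG]
2. C_y = -209/25  [B, G, C are collinear ∩ EC ⟂ BG]
   → C = (13/25, -209/25)
3. F_x = -5/3  [2·signedArea(FDC) = -98/25 ∩ FG · AE = 34/3]
4. F_y = -7/3  [2·signedArea(FDC) = -98/25 ∩ FG · AE = 34/3]
   → F = (-5/3, -7/3)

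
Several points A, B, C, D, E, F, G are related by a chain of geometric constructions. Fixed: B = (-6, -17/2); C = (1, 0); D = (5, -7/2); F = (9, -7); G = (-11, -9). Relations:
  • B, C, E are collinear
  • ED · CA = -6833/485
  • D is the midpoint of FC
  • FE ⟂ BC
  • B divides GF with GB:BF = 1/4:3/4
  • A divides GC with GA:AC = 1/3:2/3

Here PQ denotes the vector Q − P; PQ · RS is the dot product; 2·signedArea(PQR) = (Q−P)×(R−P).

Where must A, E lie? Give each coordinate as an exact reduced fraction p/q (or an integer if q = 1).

A = (-7, -6)
E = (387/485, -119/485)

1. A_x = -7  [A divides GC with GA:AC = 1/3:2/3]
2. A_y = -6  [A divides GC with GA:AC = 1/3:2/3]
   → A = (-7, -6)
3. E_x = 387/485  [B, C, E are collinear ∩ FE ⟂ BC]
4. E_y = -119/485  [B, C, E are collinear ∩ FE ⟂ BC]
   → E = (387/485, -119/485)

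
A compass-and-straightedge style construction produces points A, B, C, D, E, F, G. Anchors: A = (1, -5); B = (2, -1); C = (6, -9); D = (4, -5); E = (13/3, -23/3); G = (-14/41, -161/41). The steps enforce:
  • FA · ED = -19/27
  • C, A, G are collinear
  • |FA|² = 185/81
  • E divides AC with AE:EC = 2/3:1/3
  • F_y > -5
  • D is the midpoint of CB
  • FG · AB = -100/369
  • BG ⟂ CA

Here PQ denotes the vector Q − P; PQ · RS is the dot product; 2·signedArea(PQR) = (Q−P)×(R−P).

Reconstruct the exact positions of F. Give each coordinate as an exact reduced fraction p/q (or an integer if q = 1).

F = (22/9, -41/9)

1. F_x = 22/9  [FA · ED = -19/27 ∩ FG · AB = -100/369]
2. F_y = -41/9  [FA · ED = -19/27 ∩ FG · AB = -100/369]
   → F = (22/9, -41/9)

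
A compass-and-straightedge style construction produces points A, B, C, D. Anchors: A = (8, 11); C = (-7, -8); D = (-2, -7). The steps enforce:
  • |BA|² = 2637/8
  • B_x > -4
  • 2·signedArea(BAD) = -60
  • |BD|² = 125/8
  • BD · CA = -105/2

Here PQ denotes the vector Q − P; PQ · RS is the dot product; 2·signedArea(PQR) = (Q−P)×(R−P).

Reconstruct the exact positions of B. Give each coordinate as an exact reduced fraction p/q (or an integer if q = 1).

B = (-13/4, -13/4)

1. B_x = -13/4  [2·signedArea(BAD) = -60 ∩ BD · CA = -105/2]
2. B_y = -13/4  [2·signedArea(BAD) = -60 ∩ BD · CA = -105/2]
   → B = (-13/4, -13/4)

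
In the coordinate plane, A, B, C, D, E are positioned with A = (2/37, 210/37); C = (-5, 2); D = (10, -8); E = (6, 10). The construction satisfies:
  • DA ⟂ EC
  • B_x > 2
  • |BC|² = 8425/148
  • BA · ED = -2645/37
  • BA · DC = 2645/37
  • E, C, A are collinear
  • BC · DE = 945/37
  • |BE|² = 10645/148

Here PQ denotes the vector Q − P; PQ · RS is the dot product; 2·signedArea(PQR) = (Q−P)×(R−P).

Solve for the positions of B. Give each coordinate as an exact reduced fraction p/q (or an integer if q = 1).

1. B_x = 94/37  [BA · ED = -2645/37 ∩ BA · DC = 2645/37]
2. B_y = 167/74  [BA · ED = -2645/37 ∩ BA · DC = 2645/37]
   → B = (94/37, 167/74)

B = (94/37, 167/74)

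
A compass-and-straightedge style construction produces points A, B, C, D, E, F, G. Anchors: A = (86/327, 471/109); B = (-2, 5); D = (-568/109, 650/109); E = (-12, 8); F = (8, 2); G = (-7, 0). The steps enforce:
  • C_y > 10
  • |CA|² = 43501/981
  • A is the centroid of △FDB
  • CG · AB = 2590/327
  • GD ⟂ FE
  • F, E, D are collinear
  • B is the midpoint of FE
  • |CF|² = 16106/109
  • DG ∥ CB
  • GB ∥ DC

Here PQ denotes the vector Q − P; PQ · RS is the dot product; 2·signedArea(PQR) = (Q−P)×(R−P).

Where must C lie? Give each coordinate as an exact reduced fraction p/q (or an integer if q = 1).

C = (-23/109, 1195/109)

1. C_x = -23/109  [DG ∥ CB ∩ GB ∥ DC]
2. C_y = 1195/109  [DG ∥ CB ∩ GB ∥ DC]
   → C = (-23/109, 1195/109)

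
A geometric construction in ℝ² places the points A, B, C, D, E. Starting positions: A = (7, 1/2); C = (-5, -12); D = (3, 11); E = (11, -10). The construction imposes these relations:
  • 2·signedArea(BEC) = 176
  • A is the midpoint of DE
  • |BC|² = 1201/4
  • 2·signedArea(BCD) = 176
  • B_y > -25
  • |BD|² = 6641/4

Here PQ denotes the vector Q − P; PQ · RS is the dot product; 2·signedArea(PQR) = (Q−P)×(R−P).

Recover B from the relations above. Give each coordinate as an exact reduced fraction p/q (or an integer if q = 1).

1. B_x = -17  [2·signedArea(BEC) = 176 ∩ 2·signedArea(BCD) = 176]
2. B_y = -49/2  [2·signedArea(BEC) = 176 ∩ 2·signedArea(BCD) = 176]
   → B = (-17, -49/2)

B = (-17, -49/2)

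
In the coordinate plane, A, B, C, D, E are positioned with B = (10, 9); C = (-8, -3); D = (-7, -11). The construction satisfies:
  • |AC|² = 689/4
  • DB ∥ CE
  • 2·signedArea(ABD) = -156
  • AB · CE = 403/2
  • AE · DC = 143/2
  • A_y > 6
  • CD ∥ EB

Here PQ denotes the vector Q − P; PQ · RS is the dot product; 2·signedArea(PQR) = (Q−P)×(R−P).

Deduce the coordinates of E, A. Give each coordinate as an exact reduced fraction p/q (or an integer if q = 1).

A = (1/2, 7)
E = (9, 17)

1. E_x = 9  [CD ∥ EB ∩ DB ∥ CE]
2. E_y = 17  [CD ∥ EB ∩ DB ∥ CE]
   → E = (9, 17)
3. A_x = 1/2  [2·signedArea(ABD) = -156 ∩ AE · DC = 143/2]
4. A_y = 7  [2·signedArea(ABD) = -156 ∩ AE · DC = 143/2]
   → A = (1/2, 7)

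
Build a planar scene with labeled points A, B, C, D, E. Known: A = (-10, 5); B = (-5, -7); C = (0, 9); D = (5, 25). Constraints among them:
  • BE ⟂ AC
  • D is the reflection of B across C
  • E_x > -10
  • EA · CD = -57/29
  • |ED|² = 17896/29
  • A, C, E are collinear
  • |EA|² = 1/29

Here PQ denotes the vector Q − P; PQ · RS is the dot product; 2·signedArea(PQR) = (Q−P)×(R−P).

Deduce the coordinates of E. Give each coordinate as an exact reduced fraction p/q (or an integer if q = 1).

1. E_x = -285/29  [A, C, E are collinear ∩ BE ⟂ AC]
2. E_y = 147/29  [A, C, E are collinear ∩ BE ⟂ AC]
   → E = (-285/29, 147/29)

E = (-285/29, 147/29)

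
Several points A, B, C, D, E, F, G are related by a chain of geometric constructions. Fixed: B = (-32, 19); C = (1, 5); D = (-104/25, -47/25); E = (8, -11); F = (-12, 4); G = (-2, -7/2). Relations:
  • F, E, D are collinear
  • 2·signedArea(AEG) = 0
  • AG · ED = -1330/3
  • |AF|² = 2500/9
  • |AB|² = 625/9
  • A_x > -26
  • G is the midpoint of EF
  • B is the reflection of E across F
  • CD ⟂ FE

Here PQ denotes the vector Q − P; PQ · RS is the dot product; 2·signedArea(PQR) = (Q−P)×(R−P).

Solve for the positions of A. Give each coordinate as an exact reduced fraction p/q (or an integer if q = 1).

1. A_x = -76/3  [2·signedArea(AEG) = 0 ∩ AG · ED = -1330/3]
2. A_y = 14  [2·signedArea(AEG) = 0 ∩ AG · ED = -1330/3]
   → A = (-76/3, 14)

A = (-76/3, 14)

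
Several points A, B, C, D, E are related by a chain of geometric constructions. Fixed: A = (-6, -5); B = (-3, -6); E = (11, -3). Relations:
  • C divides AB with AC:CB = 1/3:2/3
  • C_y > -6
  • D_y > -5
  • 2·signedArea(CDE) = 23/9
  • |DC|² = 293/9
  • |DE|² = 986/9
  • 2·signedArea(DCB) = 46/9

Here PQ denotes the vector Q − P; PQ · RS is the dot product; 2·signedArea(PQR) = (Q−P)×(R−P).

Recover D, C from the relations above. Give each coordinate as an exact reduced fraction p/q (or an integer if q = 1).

C = (-5, -16/3)
D = (2/3, -14/3)

1. C_x = -5  [C divides AB with AC:CB = 1/3:2/3]
2. C_y = -16/3  [C divides AB with AC:CB = 1/3:2/3]
   → C = (-5, -16/3)
3. D_x = 2/3  [2·signedArea(DCB) = 46/9 ∩ 2·signedArea(CDE) = 23/9]
4. D_y = -14/3  [2·signedArea(DCB) = 46/9 ∩ 2·signedArea(CDE) = 23/9]
   → D = (2/3, -14/3)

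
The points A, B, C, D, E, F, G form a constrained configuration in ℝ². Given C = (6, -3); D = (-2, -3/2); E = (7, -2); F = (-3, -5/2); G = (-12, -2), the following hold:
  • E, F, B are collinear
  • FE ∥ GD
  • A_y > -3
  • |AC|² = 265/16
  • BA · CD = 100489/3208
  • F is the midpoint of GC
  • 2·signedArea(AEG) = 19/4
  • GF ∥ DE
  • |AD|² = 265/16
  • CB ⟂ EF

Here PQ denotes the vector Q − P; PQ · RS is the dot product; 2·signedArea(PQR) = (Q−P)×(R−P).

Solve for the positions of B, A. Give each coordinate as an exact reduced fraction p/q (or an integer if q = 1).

A = (2, -9/4)
B = (2387/401, -823/401)

1. B_x = 2387/401  [E, F, B are collinear ∩ CB ⟂ EF]
2. B_y = -823/401  [E, F, B are collinear ∩ CB ⟂ EF]
   → B = (2387/401, -823/401)
3. A_x = 2  [2·signedArea(AEG) = 19/4 ∩ BA · CD = 100489/3208]
4. A_y = -9/4  [2·signedArea(AEG) = 19/4 ∩ BA · CD = 100489/3208]
   → A = (2, -9/4)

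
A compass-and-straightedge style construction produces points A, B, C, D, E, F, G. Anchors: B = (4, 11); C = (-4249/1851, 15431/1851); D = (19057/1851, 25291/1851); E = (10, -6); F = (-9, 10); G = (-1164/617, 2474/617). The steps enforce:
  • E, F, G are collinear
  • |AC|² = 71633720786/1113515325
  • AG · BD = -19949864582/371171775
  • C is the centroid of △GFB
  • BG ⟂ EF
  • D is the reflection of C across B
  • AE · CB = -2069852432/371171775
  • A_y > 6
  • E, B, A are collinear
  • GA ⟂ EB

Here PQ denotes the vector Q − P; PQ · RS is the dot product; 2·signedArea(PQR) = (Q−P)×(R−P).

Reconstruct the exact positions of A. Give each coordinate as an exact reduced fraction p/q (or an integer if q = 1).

A = (1111274/200525, 1329782/200525)

1. A_x = 1111274/200525  [E, B, A are collinear ∩ GA ⟂ EB]
2. A_y = 1329782/200525  [E, B, A are collinear ∩ GA ⟂ EB]
   → A = (1111274/200525, 1329782/200525)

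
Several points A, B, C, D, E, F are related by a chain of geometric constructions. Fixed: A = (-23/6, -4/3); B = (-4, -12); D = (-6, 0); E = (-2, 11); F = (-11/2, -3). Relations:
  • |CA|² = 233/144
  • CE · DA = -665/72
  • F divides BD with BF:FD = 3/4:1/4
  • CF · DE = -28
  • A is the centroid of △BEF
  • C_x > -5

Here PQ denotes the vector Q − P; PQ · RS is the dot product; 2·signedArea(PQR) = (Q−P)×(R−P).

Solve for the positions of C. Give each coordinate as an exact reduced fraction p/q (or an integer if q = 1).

1. C_x = -59/12  [CF · DE = -28 ∩ CE · DA = -665/72]
2. C_y = -2/3  [CF · DE = -28 ∩ CE · DA = -665/72]
   → C = (-59/12, -2/3)

C = (-59/12, -2/3)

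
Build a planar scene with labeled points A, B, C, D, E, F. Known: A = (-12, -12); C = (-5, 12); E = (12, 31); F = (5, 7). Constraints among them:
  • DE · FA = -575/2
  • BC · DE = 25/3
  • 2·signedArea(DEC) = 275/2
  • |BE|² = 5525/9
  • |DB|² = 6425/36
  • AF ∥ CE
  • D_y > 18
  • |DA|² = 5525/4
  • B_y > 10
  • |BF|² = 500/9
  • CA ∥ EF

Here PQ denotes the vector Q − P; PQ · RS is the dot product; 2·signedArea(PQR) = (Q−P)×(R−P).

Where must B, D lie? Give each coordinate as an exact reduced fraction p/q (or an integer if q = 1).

B = (-5/3, 31/3)
D = (17/2, 19)

1. D_x = 17/2  [DE · FA = -575/2 ∩ 2·signedArea(DEC) = 275/2]
2. D_y = 19  [DE · FA = -575/2 ∩ 2·signedArea(DEC) = 275/2]
   → D = (17/2, 19)
3. B_x = -5/3  [line -7/2·x + -12·y + 709/6 = 0 ∩ |BE|² = 5525/9]
4. B_y = 31/3  [line -7/2·x + -12·y + 709/6 = 0 ∩ |BE|² = 5525/9]
   → B = (-5/3, 31/3)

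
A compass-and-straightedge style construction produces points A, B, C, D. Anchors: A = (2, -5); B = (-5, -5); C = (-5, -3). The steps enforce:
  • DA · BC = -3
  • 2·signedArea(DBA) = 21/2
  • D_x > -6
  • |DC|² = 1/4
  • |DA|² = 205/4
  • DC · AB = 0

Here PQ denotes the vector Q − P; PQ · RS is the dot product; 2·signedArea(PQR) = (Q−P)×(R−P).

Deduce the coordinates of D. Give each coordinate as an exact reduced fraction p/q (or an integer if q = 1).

1. D_x = -5  [DC · AB = 0 ∩ DA · BC = -3]
2. D_y = -7/2  [DC · AB = 0 ∩ DA · BC = -3]
   → D = (-5, -7/2)

D = (-5, -7/2)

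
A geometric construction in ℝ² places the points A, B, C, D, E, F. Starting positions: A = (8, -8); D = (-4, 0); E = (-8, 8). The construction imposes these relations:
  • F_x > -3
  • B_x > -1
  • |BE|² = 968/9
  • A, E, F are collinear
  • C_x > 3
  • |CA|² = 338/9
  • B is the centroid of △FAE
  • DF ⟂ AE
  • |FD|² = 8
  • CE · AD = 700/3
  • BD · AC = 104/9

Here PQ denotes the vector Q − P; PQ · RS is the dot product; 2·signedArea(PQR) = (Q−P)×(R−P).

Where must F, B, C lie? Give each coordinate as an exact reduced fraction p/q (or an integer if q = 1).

1. F_x = -2  [A, E, F are collinear ∩ DF ⟂ AE]
2. F_y = 2  [A, E, F are collinear ∩ DF ⟂ AE]
   → F = (-2, 2)
3. B_x = -2/3  [B is the centroid of △FAE]
4. B_y = 2/3  [B is the centroid of △FAE]
   → B = (-2/3, 2/3)
5. C_x = 11/3  [CE · AD = 700/3 ∩ BD · AC = 104/9]
6. C_y = -11/3  [CE · AD = 700/3 ∩ BD · AC = 104/9]
   → C = (11/3, -11/3)

B = (-2/3, 2/3)
C = (11/3, -11/3)
F = (-2, 2)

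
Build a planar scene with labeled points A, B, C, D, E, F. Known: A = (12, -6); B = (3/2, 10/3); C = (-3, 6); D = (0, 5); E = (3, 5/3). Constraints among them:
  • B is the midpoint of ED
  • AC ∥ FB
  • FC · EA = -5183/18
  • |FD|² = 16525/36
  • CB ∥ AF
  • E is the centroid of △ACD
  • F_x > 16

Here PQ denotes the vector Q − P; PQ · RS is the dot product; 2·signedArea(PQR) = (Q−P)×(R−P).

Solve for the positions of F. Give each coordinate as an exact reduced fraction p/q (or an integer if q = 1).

F = (33/2, -26/3)

1. F_x = 33/2  [AC ∥ FB ∩ CB ∥ AF]
2. F_y = -26/3  [AC ∥ FB ∩ CB ∥ AF]
   → F = (33/2, -26/3)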